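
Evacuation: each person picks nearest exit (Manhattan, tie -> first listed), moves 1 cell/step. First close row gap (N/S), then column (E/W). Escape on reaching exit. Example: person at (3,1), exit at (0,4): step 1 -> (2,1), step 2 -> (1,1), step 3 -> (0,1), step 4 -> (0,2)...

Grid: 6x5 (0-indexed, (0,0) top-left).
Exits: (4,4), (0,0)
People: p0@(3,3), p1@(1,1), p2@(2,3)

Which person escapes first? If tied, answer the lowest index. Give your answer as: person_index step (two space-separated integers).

Answer: 0 2

Derivation:
Step 1: p0:(3,3)->(4,3) | p1:(1,1)->(0,1) | p2:(2,3)->(3,3)
Step 2: p0:(4,3)->(4,4)->EXIT | p1:(0,1)->(0,0)->EXIT | p2:(3,3)->(4,3)
Step 3: p0:escaped | p1:escaped | p2:(4,3)->(4,4)->EXIT
Exit steps: [2, 2, 3]
First to escape: p0 at step 2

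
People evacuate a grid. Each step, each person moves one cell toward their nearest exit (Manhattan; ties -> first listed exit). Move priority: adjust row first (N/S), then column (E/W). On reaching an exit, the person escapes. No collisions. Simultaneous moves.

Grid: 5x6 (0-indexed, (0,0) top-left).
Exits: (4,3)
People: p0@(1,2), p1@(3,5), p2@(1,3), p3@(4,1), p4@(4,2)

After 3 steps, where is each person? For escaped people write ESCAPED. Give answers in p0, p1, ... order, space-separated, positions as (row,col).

Step 1: p0:(1,2)->(2,2) | p1:(3,5)->(4,5) | p2:(1,3)->(2,3) | p3:(4,1)->(4,2) | p4:(4,2)->(4,3)->EXIT
Step 2: p0:(2,2)->(3,2) | p1:(4,5)->(4,4) | p2:(2,3)->(3,3) | p3:(4,2)->(4,3)->EXIT | p4:escaped
Step 3: p0:(3,2)->(4,2) | p1:(4,4)->(4,3)->EXIT | p2:(3,3)->(4,3)->EXIT | p3:escaped | p4:escaped

(4,2) ESCAPED ESCAPED ESCAPED ESCAPED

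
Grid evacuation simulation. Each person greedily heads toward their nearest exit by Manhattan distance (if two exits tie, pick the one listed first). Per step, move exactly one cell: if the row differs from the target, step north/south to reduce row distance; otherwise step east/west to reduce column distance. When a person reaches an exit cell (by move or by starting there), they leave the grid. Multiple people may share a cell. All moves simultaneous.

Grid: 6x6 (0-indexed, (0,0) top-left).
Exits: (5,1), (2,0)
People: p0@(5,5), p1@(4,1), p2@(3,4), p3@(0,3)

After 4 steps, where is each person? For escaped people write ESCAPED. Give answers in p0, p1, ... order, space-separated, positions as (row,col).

Step 1: p0:(5,5)->(5,4) | p1:(4,1)->(5,1)->EXIT | p2:(3,4)->(4,4) | p3:(0,3)->(1,3)
Step 2: p0:(5,4)->(5,3) | p1:escaped | p2:(4,4)->(5,4) | p3:(1,3)->(2,3)
Step 3: p0:(5,3)->(5,2) | p1:escaped | p2:(5,4)->(5,3) | p3:(2,3)->(2,2)
Step 4: p0:(5,2)->(5,1)->EXIT | p1:escaped | p2:(5,3)->(5,2) | p3:(2,2)->(2,1)

ESCAPED ESCAPED (5,2) (2,1)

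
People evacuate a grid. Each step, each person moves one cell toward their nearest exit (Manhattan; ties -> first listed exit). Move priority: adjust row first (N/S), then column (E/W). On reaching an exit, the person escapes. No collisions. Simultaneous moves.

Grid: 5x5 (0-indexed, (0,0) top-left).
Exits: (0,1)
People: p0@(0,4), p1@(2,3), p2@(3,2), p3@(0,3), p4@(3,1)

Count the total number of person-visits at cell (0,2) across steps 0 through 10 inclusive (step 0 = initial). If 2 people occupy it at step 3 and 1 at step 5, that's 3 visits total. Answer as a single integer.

Answer: 4

Derivation:
Step 0: p0@(0,4) p1@(2,3) p2@(3,2) p3@(0,3) p4@(3,1) -> at (0,2): 0 [-], cum=0
Step 1: p0@(0,3) p1@(1,3) p2@(2,2) p3@(0,2) p4@(2,1) -> at (0,2): 1 [p3], cum=1
Step 2: p0@(0,2) p1@(0,3) p2@(1,2) p3@ESC p4@(1,1) -> at (0,2): 1 [p0], cum=2
Step 3: p0@ESC p1@(0,2) p2@(0,2) p3@ESC p4@ESC -> at (0,2): 2 [p1,p2], cum=4
Step 4: p0@ESC p1@ESC p2@ESC p3@ESC p4@ESC -> at (0,2): 0 [-], cum=4
Total visits = 4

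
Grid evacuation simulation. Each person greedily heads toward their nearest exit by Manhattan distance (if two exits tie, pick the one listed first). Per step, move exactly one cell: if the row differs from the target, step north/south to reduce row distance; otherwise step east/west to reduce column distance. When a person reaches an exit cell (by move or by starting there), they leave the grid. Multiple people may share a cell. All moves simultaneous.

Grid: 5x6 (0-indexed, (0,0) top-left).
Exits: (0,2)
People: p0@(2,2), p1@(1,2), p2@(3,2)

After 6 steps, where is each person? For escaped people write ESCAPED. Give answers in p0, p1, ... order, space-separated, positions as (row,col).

Step 1: p0:(2,2)->(1,2) | p1:(1,2)->(0,2)->EXIT | p2:(3,2)->(2,2)
Step 2: p0:(1,2)->(0,2)->EXIT | p1:escaped | p2:(2,2)->(1,2)
Step 3: p0:escaped | p1:escaped | p2:(1,2)->(0,2)->EXIT

ESCAPED ESCAPED ESCAPED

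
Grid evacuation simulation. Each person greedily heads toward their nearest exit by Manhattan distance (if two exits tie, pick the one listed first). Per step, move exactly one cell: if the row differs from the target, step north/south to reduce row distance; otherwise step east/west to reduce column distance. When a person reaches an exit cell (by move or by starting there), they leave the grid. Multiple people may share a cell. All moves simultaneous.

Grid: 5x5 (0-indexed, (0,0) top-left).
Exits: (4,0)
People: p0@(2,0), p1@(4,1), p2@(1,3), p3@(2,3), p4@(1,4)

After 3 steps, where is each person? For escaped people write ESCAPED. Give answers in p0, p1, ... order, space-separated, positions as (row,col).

Step 1: p0:(2,0)->(3,0) | p1:(4,1)->(4,0)->EXIT | p2:(1,3)->(2,3) | p3:(2,3)->(3,3) | p4:(1,4)->(2,4)
Step 2: p0:(3,0)->(4,0)->EXIT | p1:escaped | p2:(2,3)->(3,3) | p3:(3,3)->(4,3) | p4:(2,4)->(3,4)
Step 3: p0:escaped | p1:escaped | p2:(3,3)->(4,3) | p3:(4,3)->(4,2) | p4:(3,4)->(4,4)

ESCAPED ESCAPED (4,3) (4,2) (4,4)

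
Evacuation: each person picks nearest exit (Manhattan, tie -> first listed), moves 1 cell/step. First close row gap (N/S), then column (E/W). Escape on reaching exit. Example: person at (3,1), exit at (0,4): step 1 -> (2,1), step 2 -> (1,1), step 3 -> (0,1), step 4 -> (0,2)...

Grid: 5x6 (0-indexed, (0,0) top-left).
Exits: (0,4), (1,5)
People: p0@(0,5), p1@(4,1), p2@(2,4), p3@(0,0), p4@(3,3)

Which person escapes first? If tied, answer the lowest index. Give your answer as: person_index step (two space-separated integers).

Answer: 0 1

Derivation:
Step 1: p0:(0,5)->(0,4)->EXIT | p1:(4,1)->(3,1) | p2:(2,4)->(1,4) | p3:(0,0)->(0,1) | p4:(3,3)->(2,3)
Step 2: p0:escaped | p1:(3,1)->(2,1) | p2:(1,4)->(0,4)->EXIT | p3:(0,1)->(0,2) | p4:(2,3)->(1,3)
Step 3: p0:escaped | p1:(2,1)->(1,1) | p2:escaped | p3:(0,2)->(0,3) | p4:(1,3)->(0,3)
Step 4: p0:escaped | p1:(1,1)->(0,1) | p2:escaped | p3:(0,3)->(0,4)->EXIT | p4:(0,3)->(0,4)->EXIT
Step 5: p0:escaped | p1:(0,1)->(0,2) | p2:escaped | p3:escaped | p4:escaped
Step 6: p0:escaped | p1:(0,2)->(0,3) | p2:escaped | p3:escaped | p4:escaped
Step 7: p0:escaped | p1:(0,3)->(0,4)->EXIT | p2:escaped | p3:escaped | p4:escaped
Exit steps: [1, 7, 2, 4, 4]
First to escape: p0 at step 1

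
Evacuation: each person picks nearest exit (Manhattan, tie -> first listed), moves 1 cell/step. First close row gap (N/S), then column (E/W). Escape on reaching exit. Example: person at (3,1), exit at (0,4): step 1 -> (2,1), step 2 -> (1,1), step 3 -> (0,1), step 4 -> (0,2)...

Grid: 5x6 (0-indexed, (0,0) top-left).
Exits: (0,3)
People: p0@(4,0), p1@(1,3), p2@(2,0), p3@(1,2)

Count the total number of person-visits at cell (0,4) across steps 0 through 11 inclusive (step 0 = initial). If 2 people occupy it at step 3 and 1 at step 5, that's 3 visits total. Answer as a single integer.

Answer: 0

Derivation:
Step 0: p0@(4,0) p1@(1,3) p2@(2,0) p3@(1,2) -> at (0,4): 0 [-], cum=0
Step 1: p0@(3,0) p1@ESC p2@(1,0) p3@(0,2) -> at (0,4): 0 [-], cum=0
Step 2: p0@(2,0) p1@ESC p2@(0,0) p3@ESC -> at (0,4): 0 [-], cum=0
Step 3: p0@(1,0) p1@ESC p2@(0,1) p3@ESC -> at (0,4): 0 [-], cum=0
Step 4: p0@(0,0) p1@ESC p2@(0,2) p3@ESC -> at (0,4): 0 [-], cum=0
Step 5: p0@(0,1) p1@ESC p2@ESC p3@ESC -> at (0,4): 0 [-], cum=0
Step 6: p0@(0,2) p1@ESC p2@ESC p3@ESC -> at (0,4): 0 [-], cum=0
Step 7: p0@ESC p1@ESC p2@ESC p3@ESC -> at (0,4): 0 [-], cum=0
Total visits = 0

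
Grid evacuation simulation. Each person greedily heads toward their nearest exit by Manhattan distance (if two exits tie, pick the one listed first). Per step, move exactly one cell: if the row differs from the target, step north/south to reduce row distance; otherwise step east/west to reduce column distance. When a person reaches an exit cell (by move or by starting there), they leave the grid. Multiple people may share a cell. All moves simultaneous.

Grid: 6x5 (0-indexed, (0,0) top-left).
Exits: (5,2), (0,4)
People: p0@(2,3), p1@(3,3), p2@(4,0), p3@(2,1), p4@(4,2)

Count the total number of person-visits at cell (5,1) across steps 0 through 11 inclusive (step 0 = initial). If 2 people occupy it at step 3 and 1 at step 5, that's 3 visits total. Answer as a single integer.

Step 0: p0@(2,3) p1@(3,3) p2@(4,0) p3@(2,1) p4@(4,2) -> at (5,1): 0 [-], cum=0
Step 1: p0@(1,3) p1@(4,3) p2@(5,0) p3@(3,1) p4@ESC -> at (5,1): 0 [-], cum=0
Step 2: p0@(0,3) p1@(5,3) p2@(5,1) p3@(4,1) p4@ESC -> at (5,1): 1 [p2], cum=1
Step 3: p0@ESC p1@ESC p2@ESC p3@(5,1) p4@ESC -> at (5,1): 1 [p3], cum=2
Step 4: p0@ESC p1@ESC p2@ESC p3@ESC p4@ESC -> at (5,1): 0 [-], cum=2
Total visits = 2

Answer: 2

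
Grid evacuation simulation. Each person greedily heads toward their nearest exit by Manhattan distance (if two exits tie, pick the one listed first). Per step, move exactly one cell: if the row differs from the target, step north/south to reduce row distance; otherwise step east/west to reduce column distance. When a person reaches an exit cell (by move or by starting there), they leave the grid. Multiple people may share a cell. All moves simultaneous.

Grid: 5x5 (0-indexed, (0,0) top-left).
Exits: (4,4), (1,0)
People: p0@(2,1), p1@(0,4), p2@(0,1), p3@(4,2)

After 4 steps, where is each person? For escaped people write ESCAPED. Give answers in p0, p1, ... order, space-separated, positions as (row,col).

Step 1: p0:(2,1)->(1,1) | p1:(0,4)->(1,4) | p2:(0,1)->(1,1) | p3:(4,2)->(4,3)
Step 2: p0:(1,1)->(1,0)->EXIT | p1:(1,4)->(2,4) | p2:(1,1)->(1,0)->EXIT | p3:(4,3)->(4,4)->EXIT
Step 3: p0:escaped | p1:(2,4)->(3,4) | p2:escaped | p3:escaped
Step 4: p0:escaped | p1:(3,4)->(4,4)->EXIT | p2:escaped | p3:escaped

ESCAPED ESCAPED ESCAPED ESCAPED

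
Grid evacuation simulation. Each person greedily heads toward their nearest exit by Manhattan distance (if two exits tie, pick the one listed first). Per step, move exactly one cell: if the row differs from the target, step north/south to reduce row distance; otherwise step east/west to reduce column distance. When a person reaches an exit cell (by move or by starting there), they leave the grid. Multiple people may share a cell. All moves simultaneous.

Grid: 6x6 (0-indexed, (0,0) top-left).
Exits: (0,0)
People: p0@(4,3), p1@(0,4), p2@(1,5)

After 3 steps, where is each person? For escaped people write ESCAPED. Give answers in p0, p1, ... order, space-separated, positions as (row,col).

Step 1: p0:(4,3)->(3,3) | p1:(0,4)->(0,3) | p2:(1,5)->(0,5)
Step 2: p0:(3,3)->(2,3) | p1:(0,3)->(0,2) | p2:(0,5)->(0,4)
Step 3: p0:(2,3)->(1,3) | p1:(0,2)->(0,1) | p2:(0,4)->(0,3)

(1,3) (0,1) (0,3)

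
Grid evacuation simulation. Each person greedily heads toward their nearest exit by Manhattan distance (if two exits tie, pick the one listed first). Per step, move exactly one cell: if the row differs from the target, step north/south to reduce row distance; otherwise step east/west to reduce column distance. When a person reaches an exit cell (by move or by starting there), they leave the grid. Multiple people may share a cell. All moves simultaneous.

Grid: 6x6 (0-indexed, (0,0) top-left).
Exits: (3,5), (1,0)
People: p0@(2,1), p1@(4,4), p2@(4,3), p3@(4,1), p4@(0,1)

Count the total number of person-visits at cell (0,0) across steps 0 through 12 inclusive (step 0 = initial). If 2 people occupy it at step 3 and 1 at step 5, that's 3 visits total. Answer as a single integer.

Answer: 0

Derivation:
Step 0: p0@(2,1) p1@(4,4) p2@(4,3) p3@(4,1) p4@(0,1) -> at (0,0): 0 [-], cum=0
Step 1: p0@(1,1) p1@(3,4) p2@(3,3) p3@(3,1) p4@(1,1) -> at (0,0): 0 [-], cum=0
Step 2: p0@ESC p1@ESC p2@(3,4) p3@(2,1) p4@ESC -> at (0,0): 0 [-], cum=0
Step 3: p0@ESC p1@ESC p2@ESC p3@(1,1) p4@ESC -> at (0,0): 0 [-], cum=0
Step 4: p0@ESC p1@ESC p2@ESC p3@ESC p4@ESC -> at (0,0): 0 [-], cum=0
Total visits = 0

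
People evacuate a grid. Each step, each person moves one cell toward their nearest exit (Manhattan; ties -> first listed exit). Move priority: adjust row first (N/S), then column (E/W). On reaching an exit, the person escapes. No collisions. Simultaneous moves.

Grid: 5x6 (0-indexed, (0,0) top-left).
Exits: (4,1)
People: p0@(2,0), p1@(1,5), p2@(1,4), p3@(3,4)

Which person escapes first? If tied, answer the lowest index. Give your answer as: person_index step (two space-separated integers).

Step 1: p0:(2,0)->(3,0) | p1:(1,5)->(2,5) | p2:(1,4)->(2,4) | p3:(3,4)->(4,4)
Step 2: p0:(3,0)->(4,0) | p1:(2,5)->(3,5) | p2:(2,4)->(3,4) | p3:(4,4)->(4,3)
Step 3: p0:(4,0)->(4,1)->EXIT | p1:(3,5)->(4,5) | p2:(3,4)->(4,4) | p3:(4,3)->(4,2)
Step 4: p0:escaped | p1:(4,5)->(4,4) | p2:(4,4)->(4,3) | p3:(4,2)->(4,1)->EXIT
Step 5: p0:escaped | p1:(4,4)->(4,3) | p2:(4,3)->(4,2) | p3:escaped
Step 6: p0:escaped | p1:(4,3)->(4,2) | p2:(4,2)->(4,1)->EXIT | p3:escaped
Step 7: p0:escaped | p1:(4,2)->(4,1)->EXIT | p2:escaped | p3:escaped
Exit steps: [3, 7, 6, 4]
First to escape: p0 at step 3

Answer: 0 3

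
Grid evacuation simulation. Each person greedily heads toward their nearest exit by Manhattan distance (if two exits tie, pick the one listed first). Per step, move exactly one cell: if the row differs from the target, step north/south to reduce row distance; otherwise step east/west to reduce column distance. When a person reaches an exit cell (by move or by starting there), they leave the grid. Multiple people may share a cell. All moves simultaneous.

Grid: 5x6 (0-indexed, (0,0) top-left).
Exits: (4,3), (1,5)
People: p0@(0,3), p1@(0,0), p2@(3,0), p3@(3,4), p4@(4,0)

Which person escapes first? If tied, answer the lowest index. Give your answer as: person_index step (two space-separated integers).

Answer: 3 2

Derivation:
Step 1: p0:(0,3)->(1,3) | p1:(0,0)->(1,0) | p2:(3,0)->(4,0) | p3:(3,4)->(4,4) | p4:(4,0)->(4,1)
Step 2: p0:(1,3)->(1,4) | p1:(1,0)->(1,1) | p2:(4,0)->(4,1) | p3:(4,4)->(4,3)->EXIT | p4:(4,1)->(4,2)
Step 3: p0:(1,4)->(1,5)->EXIT | p1:(1,1)->(1,2) | p2:(4,1)->(4,2) | p3:escaped | p4:(4,2)->(4,3)->EXIT
Step 4: p0:escaped | p1:(1,2)->(1,3) | p2:(4,2)->(4,3)->EXIT | p3:escaped | p4:escaped
Step 5: p0:escaped | p1:(1,3)->(1,4) | p2:escaped | p3:escaped | p4:escaped
Step 6: p0:escaped | p1:(1,4)->(1,5)->EXIT | p2:escaped | p3:escaped | p4:escaped
Exit steps: [3, 6, 4, 2, 3]
First to escape: p3 at step 2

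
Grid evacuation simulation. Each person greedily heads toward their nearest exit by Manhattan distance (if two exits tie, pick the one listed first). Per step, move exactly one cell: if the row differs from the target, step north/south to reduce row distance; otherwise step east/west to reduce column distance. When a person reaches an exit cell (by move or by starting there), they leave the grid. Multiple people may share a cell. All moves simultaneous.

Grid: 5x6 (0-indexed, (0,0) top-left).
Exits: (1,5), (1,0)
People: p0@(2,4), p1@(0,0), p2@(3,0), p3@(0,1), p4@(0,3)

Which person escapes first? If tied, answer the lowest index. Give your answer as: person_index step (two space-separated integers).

Step 1: p0:(2,4)->(1,4) | p1:(0,0)->(1,0)->EXIT | p2:(3,0)->(2,0) | p3:(0,1)->(1,1) | p4:(0,3)->(1,3)
Step 2: p0:(1,4)->(1,5)->EXIT | p1:escaped | p2:(2,0)->(1,0)->EXIT | p3:(1,1)->(1,0)->EXIT | p4:(1,3)->(1,4)
Step 3: p0:escaped | p1:escaped | p2:escaped | p3:escaped | p4:(1,4)->(1,5)->EXIT
Exit steps: [2, 1, 2, 2, 3]
First to escape: p1 at step 1

Answer: 1 1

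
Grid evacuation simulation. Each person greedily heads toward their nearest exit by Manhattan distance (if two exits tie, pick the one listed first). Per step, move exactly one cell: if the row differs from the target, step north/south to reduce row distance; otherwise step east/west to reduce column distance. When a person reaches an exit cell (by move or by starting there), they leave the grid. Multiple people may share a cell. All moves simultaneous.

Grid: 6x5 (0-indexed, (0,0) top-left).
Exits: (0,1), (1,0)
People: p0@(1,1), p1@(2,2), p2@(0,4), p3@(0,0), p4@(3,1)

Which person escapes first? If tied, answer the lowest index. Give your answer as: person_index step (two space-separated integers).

Answer: 0 1

Derivation:
Step 1: p0:(1,1)->(0,1)->EXIT | p1:(2,2)->(1,2) | p2:(0,4)->(0,3) | p3:(0,0)->(0,1)->EXIT | p4:(3,1)->(2,1)
Step 2: p0:escaped | p1:(1,2)->(0,2) | p2:(0,3)->(0,2) | p3:escaped | p4:(2,1)->(1,1)
Step 3: p0:escaped | p1:(0,2)->(0,1)->EXIT | p2:(0,2)->(0,1)->EXIT | p3:escaped | p4:(1,1)->(0,1)->EXIT
Exit steps: [1, 3, 3, 1, 3]
First to escape: p0 at step 1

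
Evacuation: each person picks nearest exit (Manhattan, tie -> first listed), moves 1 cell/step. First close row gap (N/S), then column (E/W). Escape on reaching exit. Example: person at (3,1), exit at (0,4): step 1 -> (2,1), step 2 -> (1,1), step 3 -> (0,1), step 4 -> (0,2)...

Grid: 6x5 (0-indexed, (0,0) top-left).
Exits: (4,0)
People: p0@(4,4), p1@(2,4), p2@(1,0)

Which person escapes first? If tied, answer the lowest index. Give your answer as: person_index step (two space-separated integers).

Answer: 2 3

Derivation:
Step 1: p0:(4,4)->(4,3) | p1:(2,4)->(3,4) | p2:(1,0)->(2,0)
Step 2: p0:(4,3)->(4,2) | p1:(3,4)->(4,4) | p2:(2,0)->(3,0)
Step 3: p0:(4,2)->(4,1) | p1:(4,4)->(4,3) | p2:(3,0)->(4,0)->EXIT
Step 4: p0:(4,1)->(4,0)->EXIT | p1:(4,3)->(4,2) | p2:escaped
Step 5: p0:escaped | p1:(4,2)->(4,1) | p2:escaped
Step 6: p0:escaped | p1:(4,1)->(4,0)->EXIT | p2:escaped
Exit steps: [4, 6, 3]
First to escape: p2 at step 3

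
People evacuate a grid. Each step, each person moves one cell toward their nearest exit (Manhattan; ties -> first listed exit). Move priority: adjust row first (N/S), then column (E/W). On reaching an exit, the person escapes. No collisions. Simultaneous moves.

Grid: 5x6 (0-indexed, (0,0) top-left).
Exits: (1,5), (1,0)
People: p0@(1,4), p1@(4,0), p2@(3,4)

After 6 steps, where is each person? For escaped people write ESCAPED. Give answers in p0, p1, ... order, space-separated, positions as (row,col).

Step 1: p0:(1,4)->(1,5)->EXIT | p1:(4,0)->(3,0) | p2:(3,4)->(2,4)
Step 2: p0:escaped | p1:(3,0)->(2,0) | p2:(2,4)->(1,4)
Step 3: p0:escaped | p1:(2,0)->(1,0)->EXIT | p2:(1,4)->(1,5)->EXIT

ESCAPED ESCAPED ESCAPED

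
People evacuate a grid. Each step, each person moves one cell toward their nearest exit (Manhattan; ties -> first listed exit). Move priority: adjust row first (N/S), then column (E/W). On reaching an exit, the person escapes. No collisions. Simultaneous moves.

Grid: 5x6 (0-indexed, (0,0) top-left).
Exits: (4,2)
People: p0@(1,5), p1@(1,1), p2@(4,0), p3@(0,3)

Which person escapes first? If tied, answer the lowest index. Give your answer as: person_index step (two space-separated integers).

Step 1: p0:(1,5)->(2,5) | p1:(1,1)->(2,1) | p2:(4,0)->(4,1) | p3:(0,3)->(1,3)
Step 2: p0:(2,5)->(3,5) | p1:(2,1)->(3,1) | p2:(4,1)->(4,2)->EXIT | p3:(1,3)->(2,3)
Step 3: p0:(3,5)->(4,5) | p1:(3,1)->(4,1) | p2:escaped | p3:(2,3)->(3,3)
Step 4: p0:(4,5)->(4,4) | p1:(4,1)->(4,2)->EXIT | p2:escaped | p3:(3,3)->(4,3)
Step 5: p0:(4,4)->(4,3) | p1:escaped | p2:escaped | p3:(4,3)->(4,2)->EXIT
Step 6: p0:(4,3)->(4,2)->EXIT | p1:escaped | p2:escaped | p3:escaped
Exit steps: [6, 4, 2, 5]
First to escape: p2 at step 2

Answer: 2 2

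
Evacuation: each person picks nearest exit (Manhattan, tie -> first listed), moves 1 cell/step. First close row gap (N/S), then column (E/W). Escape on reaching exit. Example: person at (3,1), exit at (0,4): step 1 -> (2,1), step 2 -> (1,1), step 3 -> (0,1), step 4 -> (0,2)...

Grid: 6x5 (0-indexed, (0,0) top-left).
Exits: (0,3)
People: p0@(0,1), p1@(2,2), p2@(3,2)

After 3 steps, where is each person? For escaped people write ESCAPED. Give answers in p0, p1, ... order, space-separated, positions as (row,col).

Step 1: p0:(0,1)->(0,2) | p1:(2,2)->(1,2) | p2:(3,2)->(2,2)
Step 2: p0:(0,2)->(0,3)->EXIT | p1:(1,2)->(0,2) | p2:(2,2)->(1,2)
Step 3: p0:escaped | p1:(0,2)->(0,3)->EXIT | p2:(1,2)->(0,2)

ESCAPED ESCAPED (0,2)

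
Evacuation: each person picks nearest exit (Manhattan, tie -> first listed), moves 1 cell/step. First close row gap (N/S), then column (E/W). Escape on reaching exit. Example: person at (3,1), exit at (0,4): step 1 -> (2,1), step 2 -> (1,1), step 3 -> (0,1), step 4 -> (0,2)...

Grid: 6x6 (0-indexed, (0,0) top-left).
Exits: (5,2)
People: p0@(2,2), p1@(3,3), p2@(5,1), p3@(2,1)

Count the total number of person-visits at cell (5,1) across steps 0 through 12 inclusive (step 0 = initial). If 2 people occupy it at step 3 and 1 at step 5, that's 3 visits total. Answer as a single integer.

Step 0: p0@(2,2) p1@(3,3) p2@(5,1) p3@(2,1) -> at (5,1): 1 [p2], cum=1
Step 1: p0@(3,2) p1@(4,3) p2@ESC p3@(3,1) -> at (5,1): 0 [-], cum=1
Step 2: p0@(4,2) p1@(5,3) p2@ESC p3@(4,1) -> at (5,1): 0 [-], cum=1
Step 3: p0@ESC p1@ESC p2@ESC p3@(5,1) -> at (5,1): 1 [p3], cum=2
Step 4: p0@ESC p1@ESC p2@ESC p3@ESC -> at (5,1): 0 [-], cum=2
Total visits = 2

Answer: 2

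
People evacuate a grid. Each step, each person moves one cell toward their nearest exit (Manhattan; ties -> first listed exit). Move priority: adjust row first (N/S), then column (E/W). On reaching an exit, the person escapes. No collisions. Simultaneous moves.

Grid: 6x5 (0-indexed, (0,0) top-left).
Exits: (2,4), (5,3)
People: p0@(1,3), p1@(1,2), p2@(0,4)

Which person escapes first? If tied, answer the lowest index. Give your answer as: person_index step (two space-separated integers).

Answer: 0 2

Derivation:
Step 1: p0:(1,3)->(2,3) | p1:(1,2)->(2,2) | p2:(0,4)->(1,4)
Step 2: p0:(2,3)->(2,4)->EXIT | p1:(2,2)->(2,3) | p2:(1,4)->(2,4)->EXIT
Step 3: p0:escaped | p1:(2,3)->(2,4)->EXIT | p2:escaped
Exit steps: [2, 3, 2]
First to escape: p0 at step 2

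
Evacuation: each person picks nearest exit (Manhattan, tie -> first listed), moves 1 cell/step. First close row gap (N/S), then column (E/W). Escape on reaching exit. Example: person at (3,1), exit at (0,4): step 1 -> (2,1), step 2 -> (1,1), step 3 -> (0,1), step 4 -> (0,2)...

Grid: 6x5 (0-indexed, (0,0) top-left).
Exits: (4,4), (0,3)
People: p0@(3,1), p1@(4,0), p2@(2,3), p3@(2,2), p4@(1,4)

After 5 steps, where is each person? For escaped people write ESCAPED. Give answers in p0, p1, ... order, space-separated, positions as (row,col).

Step 1: p0:(3,1)->(4,1) | p1:(4,0)->(4,1) | p2:(2,3)->(1,3) | p3:(2,2)->(1,2) | p4:(1,4)->(0,4)
Step 2: p0:(4,1)->(4,2) | p1:(4,1)->(4,2) | p2:(1,3)->(0,3)->EXIT | p3:(1,2)->(0,2) | p4:(0,4)->(0,3)->EXIT
Step 3: p0:(4,2)->(4,3) | p1:(4,2)->(4,3) | p2:escaped | p3:(0,2)->(0,3)->EXIT | p4:escaped
Step 4: p0:(4,3)->(4,4)->EXIT | p1:(4,3)->(4,4)->EXIT | p2:escaped | p3:escaped | p4:escaped

ESCAPED ESCAPED ESCAPED ESCAPED ESCAPED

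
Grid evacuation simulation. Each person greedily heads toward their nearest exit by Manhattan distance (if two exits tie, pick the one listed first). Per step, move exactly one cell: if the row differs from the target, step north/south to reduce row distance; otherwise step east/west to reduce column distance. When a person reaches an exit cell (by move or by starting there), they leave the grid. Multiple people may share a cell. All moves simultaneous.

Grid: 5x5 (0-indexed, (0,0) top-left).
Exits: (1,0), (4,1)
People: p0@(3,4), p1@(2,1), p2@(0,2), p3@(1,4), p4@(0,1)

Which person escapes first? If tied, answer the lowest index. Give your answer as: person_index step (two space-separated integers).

Step 1: p0:(3,4)->(4,4) | p1:(2,1)->(1,1) | p2:(0,2)->(1,2) | p3:(1,4)->(1,3) | p4:(0,1)->(1,1)
Step 2: p0:(4,4)->(4,3) | p1:(1,1)->(1,0)->EXIT | p2:(1,2)->(1,1) | p3:(1,3)->(1,2) | p4:(1,1)->(1,0)->EXIT
Step 3: p0:(4,3)->(4,2) | p1:escaped | p2:(1,1)->(1,0)->EXIT | p3:(1,2)->(1,1) | p4:escaped
Step 4: p0:(4,2)->(4,1)->EXIT | p1:escaped | p2:escaped | p3:(1,1)->(1,0)->EXIT | p4:escaped
Exit steps: [4, 2, 3, 4, 2]
First to escape: p1 at step 2

Answer: 1 2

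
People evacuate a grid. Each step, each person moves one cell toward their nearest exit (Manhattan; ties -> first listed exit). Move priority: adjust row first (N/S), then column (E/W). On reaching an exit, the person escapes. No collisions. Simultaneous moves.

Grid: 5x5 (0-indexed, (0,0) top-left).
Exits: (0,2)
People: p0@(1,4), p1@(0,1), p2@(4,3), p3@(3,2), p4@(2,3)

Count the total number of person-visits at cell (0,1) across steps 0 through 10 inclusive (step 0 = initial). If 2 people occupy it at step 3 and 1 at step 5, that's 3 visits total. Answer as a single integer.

Step 0: p0@(1,4) p1@(0,1) p2@(4,3) p3@(3,2) p4@(2,3) -> at (0,1): 1 [p1], cum=1
Step 1: p0@(0,4) p1@ESC p2@(3,3) p3@(2,2) p4@(1,3) -> at (0,1): 0 [-], cum=1
Step 2: p0@(0,3) p1@ESC p2@(2,3) p3@(1,2) p4@(0,3) -> at (0,1): 0 [-], cum=1
Step 3: p0@ESC p1@ESC p2@(1,3) p3@ESC p4@ESC -> at (0,1): 0 [-], cum=1
Step 4: p0@ESC p1@ESC p2@(0,3) p3@ESC p4@ESC -> at (0,1): 0 [-], cum=1
Step 5: p0@ESC p1@ESC p2@ESC p3@ESC p4@ESC -> at (0,1): 0 [-], cum=1
Total visits = 1

Answer: 1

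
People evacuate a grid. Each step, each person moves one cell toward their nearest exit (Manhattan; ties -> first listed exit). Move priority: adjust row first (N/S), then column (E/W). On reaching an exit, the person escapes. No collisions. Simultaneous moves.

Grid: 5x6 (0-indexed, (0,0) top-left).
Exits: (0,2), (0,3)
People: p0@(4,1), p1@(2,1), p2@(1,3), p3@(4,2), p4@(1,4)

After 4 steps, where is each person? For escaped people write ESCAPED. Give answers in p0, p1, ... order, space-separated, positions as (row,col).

Step 1: p0:(4,1)->(3,1) | p1:(2,1)->(1,1) | p2:(1,3)->(0,3)->EXIT | p3:(4,2)->(3,2) | p4:(1,4)->(0,4)
Step 2: p0:(3,1)->(2,1) | p1:(1,1)->(0,1) | p2:escaped | p3:(3,2)->(2,2) | p4:(0,4)->(0,3)->EXIT
Step 3: p0:(2,1)->(1,1) | p1:(0,1)->(0,2)->EXIT | p2:escaped | p3:(2,2)->(1,2) | p4:escaped
Step 4: p0:(1,1)->(0,1) | p1:escaped | p2:escaped | p3:(1,2)->(0,2)->EXIT | p4:escaped

(0,1) ESCAPED ESCAPED ESCAPED ESCAPED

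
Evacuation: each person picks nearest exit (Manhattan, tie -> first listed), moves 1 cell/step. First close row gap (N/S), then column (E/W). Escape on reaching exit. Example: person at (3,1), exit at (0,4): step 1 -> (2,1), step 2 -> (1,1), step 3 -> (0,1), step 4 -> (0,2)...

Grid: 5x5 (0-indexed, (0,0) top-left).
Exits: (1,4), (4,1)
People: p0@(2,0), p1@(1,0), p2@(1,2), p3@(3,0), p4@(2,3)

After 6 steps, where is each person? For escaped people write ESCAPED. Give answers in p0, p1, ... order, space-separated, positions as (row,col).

Step 1: p0:(2,0)->(3,0) | p1:(1,0)->(1,1) | p2:(1,2)->(1,3) | p3:(3,0)->(4,0) | p4:(2,3)->(1,3)
Step 2: p0:(3,0)->(4,0) | p1:(1,1)->(1,2) | p2:(1,3)->(1,4)->EXIT | p3:(4,0)->(4,1)->EXIT | p4:(1,3)->(1,4)->EXIT
Step 3: p0:(4,0)->(4,1)->EXIT | p1:(1,2)->(1,3) | p2:escaped | p3:escaped | p4:escaped
Step 4: p0:escaped | p1:(1,3)->(1,4)->EXIT | p2:escaped | p3:escaped | p4:escaped

ESCAPED ESCAPED ESCAPED ESCAPED ESCAPED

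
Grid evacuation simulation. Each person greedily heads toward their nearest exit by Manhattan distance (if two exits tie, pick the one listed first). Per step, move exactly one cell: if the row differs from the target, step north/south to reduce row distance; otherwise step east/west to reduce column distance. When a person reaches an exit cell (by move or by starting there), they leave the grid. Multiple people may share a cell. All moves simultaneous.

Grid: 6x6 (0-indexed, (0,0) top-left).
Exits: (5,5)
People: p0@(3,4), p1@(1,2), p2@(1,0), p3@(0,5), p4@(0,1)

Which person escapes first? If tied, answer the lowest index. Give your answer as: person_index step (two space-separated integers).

Step 1: p0:(3,4)->(4,4) | p1:(1,2)->(2,2) | p2:(1,0)->(2,0) | p3:(0,5)->(1,5) | p4:(0,1)->(1,1)
Step 2: p0:(4,4)->(5,4) | p1:(2,2)->(3,2) | p2:(2,0)->(3,0) | p3:(1,5)->(2,5) | p4:(1,1)->(2,1)
Step 3: p0:(5,4)->(5,5)->EXIT | p1:(3,2)->(4,2) | p2:(3,0)->(4,0) | p3:(2,5)->(3,5) | p4:(2,1)->(3,1)
Step 4: p0:escaped | p1:(4,2)->(5,2) | p2:(4,0)->(5,0) | p3:(3,5)->(4,5) | p4:(3,1)->(4,1)
Step 5: p0:escaped | p1:(5,2)->(5,3) | p2:(5,0)->(5,1) | p3:(4,5)->(5,5)->EXIT | p4:(4,1)->(5,1)
Step 6: p0:escaped | p1:(5,3)->(5,4) | p2:(5,1)->(5,2) | p3:escaped | p4:(5,1)->(5,2)
Step 7: p0:escaped | p1:(5,4)->(5,5)->EXIT | p2:(5,2)->(5,3) | p3:escaped | p4:(5,2)->(5,3)
Step 8: p0:escaped | p1:escaped | p2:(5,3)->(5,4) | p3:escaped | p4:(5,3)->(5,4)
Step 9: p0:escaped | p1:escaped | p2:(5,4)->(5,5)->EXIT | p3:escaped | p4:(5,4)->(5,5)->EXIT
Exit steps: [3, 7, 9, 5, 9]
First to escape: p0 at step 3

Answer: 0 3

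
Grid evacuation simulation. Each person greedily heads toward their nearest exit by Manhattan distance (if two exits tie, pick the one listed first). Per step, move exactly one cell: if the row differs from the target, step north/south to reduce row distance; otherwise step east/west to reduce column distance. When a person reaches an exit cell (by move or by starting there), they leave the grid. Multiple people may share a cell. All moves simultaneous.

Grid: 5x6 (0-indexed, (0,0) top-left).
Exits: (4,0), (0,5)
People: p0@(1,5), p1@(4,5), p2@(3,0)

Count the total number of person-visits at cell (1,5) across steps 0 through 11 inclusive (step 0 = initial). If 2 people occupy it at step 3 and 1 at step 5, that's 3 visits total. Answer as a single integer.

Step 0: p0@(1,5) p1@(4,5) p2@(3,0) -> at (1,5): 1 [p0], cum=1
Step 1: p0@ESC p1@(3,5) p2@ESC -> at (1,5): 0 [-], cum=1
Step 2: p0@ESC p1@(2,5) p2@ESC -> at (1,5): 0 [-], cum=1
Step 3: p0@ESC p1@(1,5) p2@ESC -> at (1,5): 1 [p1], cum=2
Step 4: p0@ESC p1@ESC p2@ESC -> at (1,5): 0 [-], cum=2
Total visits = 2

Answer: 2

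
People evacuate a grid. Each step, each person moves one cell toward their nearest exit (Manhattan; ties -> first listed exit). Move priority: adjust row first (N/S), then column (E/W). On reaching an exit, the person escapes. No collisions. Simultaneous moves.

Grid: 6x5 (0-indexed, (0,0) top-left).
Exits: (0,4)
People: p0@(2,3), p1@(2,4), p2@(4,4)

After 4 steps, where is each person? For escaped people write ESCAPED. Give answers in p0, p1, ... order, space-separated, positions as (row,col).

Step 1: p0:(2,3)->(1,3) | p1:(2,4)->(1,4) | p2:(4,4)->(3,4)
Step 2: p0:(1,3)->(0,3) | p1:(1,4)->(0,4)->EXIT | p2:(3,4)->(2,4)
Step 3: p0:(0,3)->(0,4)->EXIT | p1:escaped | p2:(2,4)->(1,4)
Step 4: p0:escaped | p1:escaped | p2:(1,4)->(0,4)->EXIT

ESCAPED ESCAPED ESCAPED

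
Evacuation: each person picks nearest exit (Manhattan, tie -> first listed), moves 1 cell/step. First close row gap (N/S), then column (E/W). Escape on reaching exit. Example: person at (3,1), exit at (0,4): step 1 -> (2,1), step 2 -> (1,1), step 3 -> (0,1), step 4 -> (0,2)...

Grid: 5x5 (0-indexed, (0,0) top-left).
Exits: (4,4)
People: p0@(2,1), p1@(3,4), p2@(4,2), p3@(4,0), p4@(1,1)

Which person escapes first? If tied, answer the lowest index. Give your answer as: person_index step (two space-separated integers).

Answer: 1 1

Derivation:
Step 1: p0:(2,1)->(3,1) | p1:(3,4)->(4,4)->EXIT | p2:(4,2)->(4,3) | p3:(4,0)->(4,1) | p4:(1,1)->(2,1)
Step 2: p0:(3,1)->(4,1) | p1:escaped | p2:(4,3)->(4,4)->EXIT | p3:(4,1)->(4,2) | p4:(2,1)->(3,1)
Step 3: p0:(4,1)->(4,2) | p1:escaped | p2:escaped | p3:(4,2)->(4,3) | p4:(3,1)->(4,1)
Step 4: p0:(4,2)->(4,3) | p1:escaped | p2:escaped | p3:(4,3)->(4,4)->EXIT | p4:(4,1)->(4,2)
Step 5: p0:(4,3)->(4,4)->EXIT | p1:escaped | p2:escaped | p3:escaped | p4:(4,2)->(4,3)
Step 6: p0:escaped | p1:escaped | p2:escaped | p3:escaped | p4:(4,3)->(4,4)->EXIT
Exit steps: [5, 1, 2, 4, 6]
First to escape: p1 at step 1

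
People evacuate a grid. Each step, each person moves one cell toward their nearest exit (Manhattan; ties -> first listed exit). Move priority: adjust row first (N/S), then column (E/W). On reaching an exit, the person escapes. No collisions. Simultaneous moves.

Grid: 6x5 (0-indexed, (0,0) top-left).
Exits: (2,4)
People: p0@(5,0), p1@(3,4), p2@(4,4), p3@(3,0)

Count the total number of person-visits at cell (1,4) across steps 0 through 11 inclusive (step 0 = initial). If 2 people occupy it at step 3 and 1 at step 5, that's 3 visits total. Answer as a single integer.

Answer: 0

Derivation:
Step 0: p0@(5,0) p1@(3,4) p2@(4,4) p3@(3,0) -> at (1,4): 0 [-], cum=0
Step 1: p0@(4,0) p1@ESC p2@(3,4) p3@(2,0) -> at (1,4): 0 [-], cum=0
Step 2: p0@(3,0) p1@ESC p2@ESC p3@(2,1) -> at (1,4): 0 [-], cum=0
Step 3: p0@(2,0) p1@ESC p2@ESC p3@(2,2) -> at (1,4): 0 [-], cum=0
Step 4: p0@(2,1) p1@ESC p2@ESC p3@(2,3) -> at (1,4): 0 [-], cum=0
Step 5: p0@(2,2) p1@ESC p2@ESC p3@ESC -> at (1,4): 0 [-], cum=0
Step 6: p0@(2,3) p1@ESC p2@ESC p3@ESC -> at (1,4): 0 [-], cum=0
Step 7: p0@ESC p1@ESC p2@ESC p3@ESC -> at (1,4): 0 [-], cum=0
Total visits = 0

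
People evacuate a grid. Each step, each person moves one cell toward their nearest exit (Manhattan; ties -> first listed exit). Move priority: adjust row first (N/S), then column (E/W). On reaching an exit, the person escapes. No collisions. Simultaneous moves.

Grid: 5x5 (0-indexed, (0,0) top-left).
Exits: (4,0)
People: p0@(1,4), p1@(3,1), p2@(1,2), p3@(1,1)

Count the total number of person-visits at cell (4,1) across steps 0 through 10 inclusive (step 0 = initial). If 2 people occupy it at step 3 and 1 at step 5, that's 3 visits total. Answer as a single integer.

Step 0: p0@(1,4) p1@(3,1) p2@(1,2) p3@(1,1) -> at (4,1): 0 [-], cum=0
Step 1: p0@(2,4) p1@(4,1) p2@(2,2) p3@(2,1) -> at (4,1): 1 [p1], cum=1
Step 2: p0@(3,4) p1@ESC p2@(3,2) p3@(3,1) -> at (4,1): 0 [-], cum=1
Step 3: p0@(4,4) p1@ESC p2@(4,2) p3@(4,1) -> at (4,1): 1 [p3], cum=2
Step 4: p0@(4,3) p1@ESC p2@(4,1) p3@ESC -> at (4,1): 1 [p2], cum=3
Step 5: p0@(4,2) p1@ESC p2@ESC p3@ESC -> at (4,1): 0 [-], cum=3
Step 6: p0@(4,1) p1@ESC p2@ESC p3@ESC -> at (4,1): 1 [p0], cum=4
Step 7: p0@ESC p1@ESC p2@ESC p3@ESC -> at (4,1): 0 [-], cum=4
Total visits = 4

Answer: 4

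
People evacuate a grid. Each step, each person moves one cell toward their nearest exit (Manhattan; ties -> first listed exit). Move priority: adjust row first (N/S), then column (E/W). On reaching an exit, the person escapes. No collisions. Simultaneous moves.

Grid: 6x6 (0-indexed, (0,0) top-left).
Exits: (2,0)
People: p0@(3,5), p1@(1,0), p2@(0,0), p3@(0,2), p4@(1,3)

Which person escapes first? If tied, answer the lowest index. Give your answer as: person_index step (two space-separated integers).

Answer: 1 1

Derivation:
Step 1: p0:(3,5)->(2,5) | p1:(1,0)->(2,0)->EXIT | p2:(0,0)->(1,0) | p3:(0,2)->(1,2) | p4:(1,3)->(2,3)
Step 2: p0:(2,5)->(2,4) | p1:escaped | p2:(1,0)->(2,0)->EXIT | p3:(1,2)->(2,2) | p4:(2,3)->(2,2)
Step 3: p0:(2,4)->(2,3) | p1:escaped | p2:escaped | p3:(2,2)->(2,1) | p4:(2,2)->(2,1)
Step 4: p0:(2,3)->(2,2) | p1:escaped | p2:escaped | p3:(2,1)->(2,0)->EXIT | p4:(2,1)->(2,0)->EXIT
Step 5: p0:(2,2)->(2,1) | p1:escaped | p2:escaped | p3:escaped | p4:escaped
Step 6: p0:(2,1)->(2,0)->EXIT | p1:escaped | p2:escaped | p3:escaped | p4:escaped
Exit steps: [6, 1, 2, 4, 4]
First to escape: p1 at step 1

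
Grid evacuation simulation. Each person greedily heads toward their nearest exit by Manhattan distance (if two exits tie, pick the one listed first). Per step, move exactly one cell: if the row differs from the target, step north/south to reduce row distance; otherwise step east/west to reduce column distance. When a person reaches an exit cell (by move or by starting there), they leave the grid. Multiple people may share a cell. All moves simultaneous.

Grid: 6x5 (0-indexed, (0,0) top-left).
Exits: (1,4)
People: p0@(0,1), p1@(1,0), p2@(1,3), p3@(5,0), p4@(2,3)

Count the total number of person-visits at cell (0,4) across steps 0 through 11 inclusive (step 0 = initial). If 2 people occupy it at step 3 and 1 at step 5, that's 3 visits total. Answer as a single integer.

Answer: 0

Derivation:
Step 0: p0@(0,1) p1@(1,0) p2@(1,3) p3@(5,0) p4@(2,3) -> at (0,4): 0 [-], cum=0
Step 1: p0@(1,1) p1@(1,1) p2@ESC p3@(4,0) p4@(1,3) -> at (0,4): 0 [-], cum=0
Step 2: p0@(1,2) p1@(1,2) p2@ESC p3@(3,0) p4@ESC -> at (0,4): 0 [-], cum=0
Step 3: p0@(1,3) p1@(1,3) p2@ESC p3@(2,0) p4@ESC -> at (0,4): 0 [-], cum=0
Step 4: p0@ESC p1@ESC p2@ESC p3@(1,0) p4@ESC -> at (0,4): 0 [-], cum=0
Step 5: p0@ESC p1@ESC p2@ESC p3@(1,1) p4@ESC -> at (0,4): 0 [-], cum=0
Step 6: p0@ESC p1@ESC p2@ESC p3@(1,2) p4@ESC -> at (0,4): 0 [-], cum=0
Step 7: p0@ESC p1@ESC p2@ESC p3@(1,3) p4@ESC -> at (0,4): 0 [-], cum=0
Step 8: p0@ESC p1@ESC p2@ESC p3@ESC p4@ESC -> at (0,4): 0 [-], cum=0
Total visits = 0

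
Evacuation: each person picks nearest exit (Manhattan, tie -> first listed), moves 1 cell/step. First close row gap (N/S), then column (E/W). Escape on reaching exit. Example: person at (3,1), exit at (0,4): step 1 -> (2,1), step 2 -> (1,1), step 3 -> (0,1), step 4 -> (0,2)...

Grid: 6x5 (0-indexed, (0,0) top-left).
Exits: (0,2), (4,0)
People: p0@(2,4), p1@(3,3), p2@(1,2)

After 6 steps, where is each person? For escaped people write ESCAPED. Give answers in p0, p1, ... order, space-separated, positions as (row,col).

Step 1: p0:(2,4)->(1,4) | p1:(3,3)->(2,3) | p2:(1,2)->(0,2)->EXIT
Step 2: p0:(1,4)->(0,4) | p1:(2,3)->(1,3) | p2:escaped
Step 3: p0:(0,4)->(0,3) | p1:(1,3)->(0,3) | p2:escaped
Step 4: p0:(0,3)->(0,2)->EXIT | p1:(0,3)->(0,2)->EXIT | p2:escaped

ESCAPED ESCAPED ESCAPED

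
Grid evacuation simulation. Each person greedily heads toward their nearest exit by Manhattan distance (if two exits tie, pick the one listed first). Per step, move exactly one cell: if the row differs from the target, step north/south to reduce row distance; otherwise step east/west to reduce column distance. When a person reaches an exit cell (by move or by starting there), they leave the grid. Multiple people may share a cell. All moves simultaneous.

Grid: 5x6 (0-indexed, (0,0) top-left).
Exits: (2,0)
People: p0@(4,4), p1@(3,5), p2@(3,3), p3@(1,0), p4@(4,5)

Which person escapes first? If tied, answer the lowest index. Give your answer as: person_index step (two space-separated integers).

Answer: 3 1

Derivation:
Step 1: p0:(4,4)->(3,4) | p1:(3,5)->(2,5) | p2:(3,3)->(2,3) | p3:(1,0)->(2,0)->EXIT | p4:(4,5)->(3,5)
Step 2: p0:(3,4)->(2,4) | p1:(2,5)->(2,4) | p2:(2,3)->(2,2) | p3:escaped | p4:(3,5)->(2,5)
Step 3: p0:(2,4)->(2,3) | p1:(2,4)->(2,3) | p2:(2,2)->(2,1) | p3:escaped | p4:(2,5)->(2,4)
Step 4: p0:(2,3)->(2,2) | p1:(2,3)->(2,2) | p2:(2,1)->(2,0)->EXIT | p3:escaped | p4:(2,4)->(2,3)
Step 5: p0:(2,2)->(2,1) | p1:(2,2)->(2,1) | p2:escaped | p3:escaped | p4:(2,3)->(2,2)
Step 6: p0:(2,1)->(2,0)->EXIT | p1:(2,1)->(2,0)->EXIT | p2:escaped | p3:escaped | p4:(2,2)->(2,1)
Step 7: p0:escaped | p1:escaped | p2:escaped | p3:escaped | p4:(2,1)->(2,0)->EXIT
Exit steps: [6, 6, 4, 1, 7]
First to escape: p3 at step 1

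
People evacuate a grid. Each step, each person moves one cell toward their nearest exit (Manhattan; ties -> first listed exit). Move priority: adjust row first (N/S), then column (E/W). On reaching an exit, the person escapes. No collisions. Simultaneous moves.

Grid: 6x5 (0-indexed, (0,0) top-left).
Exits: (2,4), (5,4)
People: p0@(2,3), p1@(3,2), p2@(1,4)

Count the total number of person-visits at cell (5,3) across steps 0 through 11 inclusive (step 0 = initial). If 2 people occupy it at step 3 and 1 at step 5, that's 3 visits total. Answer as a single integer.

Step 0: p0@(2,3) p1@(3,2) p2@(1,4) -> at (5,3): 0 [-], cum=0
Step 1: p0@ESC p1@(2,2) p2@ESC -> at (5,3): 0 [-], cum=0
Step 2: p0@ESC p1@(2,3) p2@ESC -> at (5,3): 0 [-], cum=0
Step 3: p0@ESC p1@ESC p2@ESC -> at (5,3): 0 [-], cum=0
Total visits = 0

Answer: 0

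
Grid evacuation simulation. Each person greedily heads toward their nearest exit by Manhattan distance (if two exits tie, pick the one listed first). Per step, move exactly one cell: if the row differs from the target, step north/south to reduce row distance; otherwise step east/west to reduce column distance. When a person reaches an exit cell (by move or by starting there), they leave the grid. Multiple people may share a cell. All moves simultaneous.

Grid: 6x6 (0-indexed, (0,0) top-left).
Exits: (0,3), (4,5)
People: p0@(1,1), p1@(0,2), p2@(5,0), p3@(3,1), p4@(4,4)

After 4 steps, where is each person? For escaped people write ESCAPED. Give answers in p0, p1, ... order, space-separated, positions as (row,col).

Step 1: p0:(1,1)->(0,1) | p1:(0,2)->(0,3)->EXIT | p2:(5,0)->(4,0) | p3:(3,1)->(2,1) | p4:(4,4)->(4,5)->EXIT
Step 2: p0:(0,1)->(0,2) | p1:escaped | p2:(4,0)->(4,1) | p3:(2,1)->(1,1) | p4:escaped
Step 3: p0:(0,2)->(0,3)->EXIT | p1:escaped | p2:(4,1)->(4,2) | p3:(1,1)->(0,1) | p4:escaped
Step 4: p0:escaped | p1:escaped | p2:(4,2)->(4,3) | p3:(0,1)->(0,2) | p4:escaped

ESCAPED ESCAPED (4,3) (0,2) ESCAPED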